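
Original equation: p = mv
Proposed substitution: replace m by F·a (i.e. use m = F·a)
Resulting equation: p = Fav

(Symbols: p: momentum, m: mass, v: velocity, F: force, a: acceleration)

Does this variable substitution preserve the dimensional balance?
No

[m] = [M] and [F·a] = [L^2 M T^-4]. These differ, so the substitution replaces a quantity by one of different dimensions and the result p = Fav has LHS [L M T^-1] vs RHS [L^3 M T^-5] — inconsistent.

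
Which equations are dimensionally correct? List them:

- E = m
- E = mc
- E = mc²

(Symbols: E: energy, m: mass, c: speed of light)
Dimensionally correct: E = mc²
Dimensionally incorrect: E = m, E = mc
Ordered (correct first, then incorrect): E = mc², E = m, E = mc

- E = m: LHS [L^2 M T^-2], RHS [M] → incorrect ✗
- E = mc: LHS [L^2 M T^-2], RHS [L M T^-1] → incorrect ✗
- E = mc²: LHS [L^2 M T^-2], RHS [L^2 M T^-2] → correct ✓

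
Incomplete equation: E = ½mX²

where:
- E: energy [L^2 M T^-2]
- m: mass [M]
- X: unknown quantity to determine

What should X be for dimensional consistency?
X = v (velocity), dimensions [L T^-1]

E has dimensions [L^2 M T^-2]; the rest of the RHS (½m) has dimensions [M].
So X² must have dimensions [L^2 T^-2], i.e. X has dimensions [L T^-1] — X = v (velocity).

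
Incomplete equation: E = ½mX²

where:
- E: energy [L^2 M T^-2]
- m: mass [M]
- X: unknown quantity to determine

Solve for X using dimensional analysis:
X = v (velocity), dimensions [L T^-1]

E has dimensions [L^2 M T^-2]; the rest of the RHS (½m) has dimensions [M].
So X² must have dimensions [L^2 T^-2], i.e. X has dimensions [L T^-1] — X = v (velocity).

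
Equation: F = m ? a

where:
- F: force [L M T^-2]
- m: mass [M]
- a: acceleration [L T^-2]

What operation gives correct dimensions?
multiplication (×): F = m × a

F [L M T^-2]; m [M]; a [L T^-2].
m × a → [L M T^-2] ✓
m ÷ a → [L^-1 M T^2] ✗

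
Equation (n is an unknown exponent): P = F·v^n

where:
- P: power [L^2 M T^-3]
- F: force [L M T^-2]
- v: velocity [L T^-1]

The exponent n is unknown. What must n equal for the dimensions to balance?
n = 1

P has dimensions [L^2 M T^-3]; v has dimensions [L T^-1].
The rest of the RHS has dimensions [L M T^-2], so v^n must supply [L T^-1].
With n = 1: F·v^1 has dimensions [L^2 M T^-3], matching the LHS ✓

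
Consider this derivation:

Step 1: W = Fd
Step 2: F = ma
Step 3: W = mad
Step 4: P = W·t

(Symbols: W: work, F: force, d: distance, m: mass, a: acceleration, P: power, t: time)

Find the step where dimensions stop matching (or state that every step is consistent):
Step 4

Step 1: W = Fd → LHS [L^2 M T^-2], RHS [L^2 M T^-2] ✓
Step 2: F = ma → LHS [L M T^-2], RHS [L M T^-2] ✓
Step 3: W = mad → LHS [L^2 M T^-2], RHS [L^2 M T^-2] ✓
Step 4: P = W·t → LHS [L^2 M T^-3], RHS [L^2 M T^-1] ✗

The first dimensional inconsistency appears in step 4: P = W·t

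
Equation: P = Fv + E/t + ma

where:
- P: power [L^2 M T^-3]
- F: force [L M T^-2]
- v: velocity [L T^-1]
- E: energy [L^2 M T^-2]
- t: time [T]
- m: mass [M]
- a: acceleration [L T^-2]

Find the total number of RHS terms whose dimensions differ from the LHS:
1

LHS P: [L^2 M T^-3]
- Fv: [L^2 M T^-3] ✓
- E/t: [L^2 M T^-3] ✓
- ma: [L M T^-2] ✗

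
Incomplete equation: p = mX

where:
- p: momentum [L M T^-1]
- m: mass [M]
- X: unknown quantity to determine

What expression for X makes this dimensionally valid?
X = v (velocity), dimensions [L T^-1]

p has dimensions [L M T^-1]; the rest of the RHS (m) has dimensions [M].
So X must have dimensions [L T^-1] — X = v (velocity).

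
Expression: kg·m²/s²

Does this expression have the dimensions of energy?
Yes

The expression kg·m²/s² has dimensions [L^2 M T^-2], which is exactly energy [L^2 M T^-2].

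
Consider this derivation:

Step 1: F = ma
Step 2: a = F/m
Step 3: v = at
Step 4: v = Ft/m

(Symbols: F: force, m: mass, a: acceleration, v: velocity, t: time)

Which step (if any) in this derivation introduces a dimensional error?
No step introduces an error — all steps are dimensionally consistent.

Step 1: F = ma → LHS [L M T^-2], RHS [L M T^-2] ✓
Step 2: a = F/m → LHS [L T^-2], RHS [L T^-2] ✓
Step 3: v = at → LHS [L T^-1], RHS [L T^-1] ✓
Step 4: v = Ft/m → LHS [L T^-1], RHS [L T^-1] ✓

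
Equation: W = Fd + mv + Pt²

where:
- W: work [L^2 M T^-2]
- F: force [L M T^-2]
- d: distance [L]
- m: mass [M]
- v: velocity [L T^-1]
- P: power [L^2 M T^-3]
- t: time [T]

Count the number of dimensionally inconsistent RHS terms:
2

LHS W: [L^2 M T^-2]
- Fd: [L^2 M T^-2] ✓
- mv: [L M T^-1] ✗
- Pt²: [L^2 M T^-1] ✗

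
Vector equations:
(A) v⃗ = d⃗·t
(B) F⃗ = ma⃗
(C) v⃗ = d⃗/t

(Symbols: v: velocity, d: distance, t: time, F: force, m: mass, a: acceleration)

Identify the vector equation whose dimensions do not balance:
(A) v⃗ = d⃗·t

(A) v⃗ = d⃗·t: LHS [L T^-1], RHS [L T] ✗ — velocity is displacement per time; should be d⃗/t
(B) F⃗ = ma⃗: LHS [L M T^-2], RHS [L M T^-2] ✓ — Force and acceleration are vectors, mass is a scalar
(C) v⃗ = d⃗/t: LHS [L T^-1], RHS [L T^-1] ✓ — displacement (vector) divided by time (scalar)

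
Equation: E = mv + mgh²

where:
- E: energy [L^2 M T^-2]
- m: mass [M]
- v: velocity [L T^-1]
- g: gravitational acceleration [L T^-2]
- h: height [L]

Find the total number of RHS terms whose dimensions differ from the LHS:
2

LHS E: [L^2 M T^-2]
- mv: [L M T^-1] ✗
- mgh²: [L^3 M T^-2] ✗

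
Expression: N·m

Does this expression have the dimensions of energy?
Yes

The expression N·m has dimensions [L^2 M T^-2], which is exactly energy [L^2 M T^-2].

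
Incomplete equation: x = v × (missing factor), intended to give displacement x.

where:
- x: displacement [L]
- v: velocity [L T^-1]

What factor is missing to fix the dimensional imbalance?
t (time), dimensions [T]

x has dimensions [L] and v has dimensions [L T^-1].
The missing factor must have dimensions [L] / [L T^-1] = [T], i.e. time (t).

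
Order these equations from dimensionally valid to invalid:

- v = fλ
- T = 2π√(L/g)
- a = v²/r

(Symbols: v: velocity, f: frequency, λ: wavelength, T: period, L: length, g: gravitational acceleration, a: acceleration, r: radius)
Dimensionally correct: v = fλ, T = 2π√(L/g), a = v²/r
Dimensionally incorrect: none
Ordered (correct first, then incorrect): v = fλ, T = 2π√(L/g), a = v²/r

- v = fλ: LHS [L T^-1], RHS [L T^-1] → correct ✓
- T = 2π√(L/g): LHS [T], RHS [T] → correct ✓
- a = v²/r: LHS [L T^-2], RHS [L T^-2] → correct ✓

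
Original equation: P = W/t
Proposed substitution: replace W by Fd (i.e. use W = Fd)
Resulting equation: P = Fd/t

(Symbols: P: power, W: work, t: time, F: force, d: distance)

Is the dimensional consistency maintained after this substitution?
Yes

[W] = [L^2 M T^-2] and [Fd] = [L^2 M T^-2]. These match, so the substitution replaces a quantity by one of the same dimensions and the result P = Fd/t has LHS [L^2 M T^-3] vs RHS [L^2 M T^-3] — still consistent.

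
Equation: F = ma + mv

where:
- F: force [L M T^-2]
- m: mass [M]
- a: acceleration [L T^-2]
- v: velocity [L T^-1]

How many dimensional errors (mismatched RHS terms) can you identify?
1

LHS F: [L M T^-2]
- ma: [L M T^-2] ✓
- mv: [L M T^-1] ✗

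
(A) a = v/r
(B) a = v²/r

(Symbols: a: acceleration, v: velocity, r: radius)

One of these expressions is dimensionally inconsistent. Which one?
(A)

(A) a = v/r: LHS [L T^-2], RHS [T^-1] ✗
(B) a = v²/r: LHS [L T^-2], RHS [L T^-2] ✓

Expression (A) a = v/r is dimensionally incorrect.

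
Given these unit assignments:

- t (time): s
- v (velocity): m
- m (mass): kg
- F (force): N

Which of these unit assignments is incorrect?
v

The variable v (velocity) should have units m/s, not m.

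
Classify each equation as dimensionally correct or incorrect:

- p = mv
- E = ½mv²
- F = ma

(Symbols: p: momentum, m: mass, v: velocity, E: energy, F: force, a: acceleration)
Dimensionally correct: p = mv, E = ½mv², F = ma
Dimensionally incorrect: none
Ordered (correct first, then incorrect): p = mv, E = ½mv², F = ma

- p = mv: LHS [L M T^-1], RHS [L M T^-1] → correct ✓
- E = ½mv²: LHS [L^2 M T^-2], RHS [L^2 M T^-2] → correct ✓
- F = ma: LHS [L M T^-2], RHS [L M T^-2] → correct ✓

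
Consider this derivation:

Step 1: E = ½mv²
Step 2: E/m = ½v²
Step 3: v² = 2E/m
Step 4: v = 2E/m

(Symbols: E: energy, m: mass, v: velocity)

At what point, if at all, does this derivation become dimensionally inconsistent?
Step 4

Step 1: E = ½mv² → LHS [L^2 M T^-2], RHS [L^2 M T^-2] ✓
Step 2: E/m = ½v² → LHS [L^2 T^-2], RHS [L^2 T^-2] ✓
Step 3: v² = 2E/m → LHS [L^2 T^-2], RHS [L^2 T^-2] ✓
Step 4: v = 2E/m → LHS [L T^-1], RHS [L^2 T^-2] ✗

The first dimensional inconsistency appears in step 4: v = 2E/m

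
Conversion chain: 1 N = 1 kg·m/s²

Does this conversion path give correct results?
The chain is correct (no errors).

Correct: Newton is defined as kg·m/s²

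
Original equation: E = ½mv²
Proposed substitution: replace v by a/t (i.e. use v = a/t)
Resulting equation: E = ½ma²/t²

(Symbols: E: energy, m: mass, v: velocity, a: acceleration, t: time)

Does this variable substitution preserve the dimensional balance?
No

[v] = [L T^-1] and [a/t] = [L T^-3]. These differ, so the substitution replaces a quantity by one of different dimensions and the result E = ½ma²/t² has LHS [L^2 M T^-2] vs RHS [L^2 M T^-6] — inconsistent.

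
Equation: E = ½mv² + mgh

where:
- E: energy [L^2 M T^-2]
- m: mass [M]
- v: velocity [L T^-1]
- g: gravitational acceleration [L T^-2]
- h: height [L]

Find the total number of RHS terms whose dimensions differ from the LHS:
0

LHS E: [L^2 M T^-2]
- ½mv²: [L^2 M T^-2] ✓
- mgh: [L^2 M T^-2] ✓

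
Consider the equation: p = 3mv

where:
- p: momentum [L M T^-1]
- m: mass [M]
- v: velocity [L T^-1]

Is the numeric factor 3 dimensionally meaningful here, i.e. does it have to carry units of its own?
No

p has dimensions [L M T^-1] and mv already has dimensions [L M T^-1], so the equation balances without 3 contributing any dimensions. 3 is a pure (dimensionless) number; changing or removing it would not affect dimensional consistency.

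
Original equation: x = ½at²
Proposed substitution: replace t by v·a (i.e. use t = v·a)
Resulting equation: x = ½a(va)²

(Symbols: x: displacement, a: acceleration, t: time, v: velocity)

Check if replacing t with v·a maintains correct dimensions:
No

[t] = [T] and [v·a] = [L^2 T^-3]. These differ, so the substitution replaces a quantity by one of different dimensions and the result x = ½a(va)² has LHS [L] vs RHS [L^5 T^-8] — inconsistent.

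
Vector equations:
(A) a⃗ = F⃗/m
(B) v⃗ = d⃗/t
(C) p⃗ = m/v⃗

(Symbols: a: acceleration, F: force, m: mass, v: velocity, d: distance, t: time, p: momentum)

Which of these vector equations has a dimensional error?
(C) p⃗ = m/v⃗

(A) a⃗ = F⃗/m: LHS [L T^-2], RHS [L T^-2] ✓ — force (vector) divided by mass (scalar)
(B) v⃗ = d⃗/t: LHS [L T^-1], RHS [L T^-1] ✓ — displacement (vector) divided by time (scalar)
(C) p⃗ = m/v⃗: LHS [L M T^-1], RHS [L^-1 M T] ✗ — momentum is mass times velocity; should be mv⃗ (and division by a vector is undefined)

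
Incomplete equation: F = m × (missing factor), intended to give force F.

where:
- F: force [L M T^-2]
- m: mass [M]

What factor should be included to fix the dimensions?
a (acceleration), dimensions [L T^-2]

F has dimensions [L M T^-2] and m has dimensions [M].
The missing factor must have dimensions [L M T^-2] / [M] = [L T^-2], i.e. acceleration (a).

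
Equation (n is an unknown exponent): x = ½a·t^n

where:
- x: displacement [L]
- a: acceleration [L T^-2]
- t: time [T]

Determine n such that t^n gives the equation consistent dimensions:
n = 2

x has dimensions [L]; t has dimensions [T].
The rest of the RHS has dimensions [L T^-2], so t^n must supply [T^2].
With n = 2: ½a·t^2 has dimensions [L], matching the LHS ✓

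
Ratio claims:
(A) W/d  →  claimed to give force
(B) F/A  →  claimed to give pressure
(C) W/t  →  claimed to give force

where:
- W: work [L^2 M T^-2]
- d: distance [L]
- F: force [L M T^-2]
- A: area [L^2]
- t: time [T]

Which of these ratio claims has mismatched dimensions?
(C) W/t does not give force

(A) W/d: [L M T^-2] = force [L M T^-2] ✓
(B) F/A: [L^-1 M T^-2] = pressure [L^-1 M T^-2] ✓
(C) W/t: [L^2 M T^-3] ≠ force [L M T^-2] ✗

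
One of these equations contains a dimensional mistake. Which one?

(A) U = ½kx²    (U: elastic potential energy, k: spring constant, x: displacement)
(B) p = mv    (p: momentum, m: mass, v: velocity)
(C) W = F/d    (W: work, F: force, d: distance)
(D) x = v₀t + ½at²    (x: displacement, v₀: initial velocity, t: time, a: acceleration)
(C) W = F/d

The equation (C) W = F/d is dimensionally incorrect.

LHS (W): [L^2 M T^-2]
RHS (F/d): [M T^-2] ✗

The dimensions do not match. The other three equations balance.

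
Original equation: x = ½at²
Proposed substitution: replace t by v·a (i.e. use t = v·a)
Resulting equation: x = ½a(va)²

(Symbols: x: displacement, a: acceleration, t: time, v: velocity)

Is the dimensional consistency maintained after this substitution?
No

[t] = [T] and [v·a] = [L^2 T^-3]. These differ, so the substitution replaces a quantity by one of different dimensions and the result x = ½a(va)² has LHS [L] vs RHS [L^5 T^-8] — inconsistent.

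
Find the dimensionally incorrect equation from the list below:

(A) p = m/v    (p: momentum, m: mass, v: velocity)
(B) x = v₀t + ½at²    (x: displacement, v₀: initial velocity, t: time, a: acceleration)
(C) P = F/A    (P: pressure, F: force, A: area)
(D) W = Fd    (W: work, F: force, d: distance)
(A) p = m/v

The equation (A) p = m/v is dimensionally incorrect.

LHS (p): [L M T^-1]
RHS (m/v): [L^-1 M T] ✗

The dimensions do not match. The other three equations balance.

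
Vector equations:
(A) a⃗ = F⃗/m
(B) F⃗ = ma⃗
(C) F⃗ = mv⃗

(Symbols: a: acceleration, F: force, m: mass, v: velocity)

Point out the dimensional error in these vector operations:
(C) F⃗ = mv⃗

(A) a⃗ = F⃗/m: LHS [L T^-2], RHS [L T^-2] ✓ — force (vector) divided by mass (scalar)
(B) F⃗ = ma⃗: LHS [L M T^-2], RHS [L M T^-2] ✓ — Force and acceleration are vectors, mass is a scalar
(C) F⃗ = mv⃗: LHS [L M T^-2], RHS [L M T^-1] ✗ — mass times velocity is momentum, not force; should be ma⃗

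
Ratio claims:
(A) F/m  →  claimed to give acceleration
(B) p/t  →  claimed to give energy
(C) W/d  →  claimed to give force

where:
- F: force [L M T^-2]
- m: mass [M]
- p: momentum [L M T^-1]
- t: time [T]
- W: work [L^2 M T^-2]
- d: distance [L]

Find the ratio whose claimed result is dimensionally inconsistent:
(B) p/t does not give energy

(A) F/m: [L T^-2] = acceleration [L T^-2] ✓
(B) p/t: [L M T^-2] ≠ energy [L^2 M T^-2] ✗
(C) W/d: [L M T^-2] = force [L M T^-2] ✓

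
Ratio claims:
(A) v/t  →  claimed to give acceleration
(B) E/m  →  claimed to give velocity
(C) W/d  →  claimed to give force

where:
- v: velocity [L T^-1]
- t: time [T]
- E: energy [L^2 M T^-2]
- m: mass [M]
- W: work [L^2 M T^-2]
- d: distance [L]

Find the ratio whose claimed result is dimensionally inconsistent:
(B) E/m does not give velocity

(A) v/t: [L T^-2] = acceleration [L T^-2] ✓
(B) E/m: [L^2 T^-2] ≠ velocity [L T^-1] ✗
(C) W/d: [L M T^-2] = force [L M T^-2] ✓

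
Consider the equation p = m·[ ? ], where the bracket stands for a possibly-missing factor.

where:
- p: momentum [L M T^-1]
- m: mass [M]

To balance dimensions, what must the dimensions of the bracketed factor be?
[L T^-1] — velocity (e.g. v)

p has dimensions [L M T^-1]; m has dimensions [M].
The bracketed factor must supply [L M T^-1] / [M] = [L T^-1].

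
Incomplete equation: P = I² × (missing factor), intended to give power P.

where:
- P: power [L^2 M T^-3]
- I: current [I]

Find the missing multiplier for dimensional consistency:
R (resistance), dimensions [I^-2 L^2 M T^-3]

P has dimensions [L^2 M T^-3] and I² has dimensions [I^2].
The missing factor must have dimensions [L^2 M T^-3] / [I^2] = [I^-2 L^2 M T^-3], i.e. resistance (R).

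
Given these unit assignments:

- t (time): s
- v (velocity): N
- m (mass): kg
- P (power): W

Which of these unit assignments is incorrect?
v

The variable v (velocity) should have units m/s, not N.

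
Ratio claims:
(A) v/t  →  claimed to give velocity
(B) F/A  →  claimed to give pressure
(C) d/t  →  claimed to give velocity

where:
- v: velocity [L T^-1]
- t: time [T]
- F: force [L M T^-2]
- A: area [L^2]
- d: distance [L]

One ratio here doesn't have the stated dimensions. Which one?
(A) v/t does not give velocity

(A) v/t: [L T^-2] ≠ velocity [L T^-1] ✗
(B) F/A: [L^-1 M T^-2] = pressure [L^-1 M T^-2] ✓
(C) d/t: [L T^-1] = velocity [L T^-1] ✓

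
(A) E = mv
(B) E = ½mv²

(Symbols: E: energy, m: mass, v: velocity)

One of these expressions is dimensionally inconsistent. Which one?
(A)

(A) E = mv: LHS [L^2 M T^-2], RHS [L M T^-1] ✗
(B) E = ½mv²: LHS [L^2 M T^-2], RHS [L^2 M T^-2] ✓

Expression (A) E = mv is dimensionally incorrect.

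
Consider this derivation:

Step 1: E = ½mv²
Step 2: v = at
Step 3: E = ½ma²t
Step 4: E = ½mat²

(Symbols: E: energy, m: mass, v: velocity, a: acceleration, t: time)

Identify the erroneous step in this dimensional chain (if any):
Step 3

Step 1: E = ½mv² → LHS [L^2 M T^-2], RHS [L^2 M T^-2] ✓
Step 2: v = at → LHS [L T^-1], RHS [L T^-1] ✓
Step 3: E = ½ma²t → LHS [L^2 M T^-2], RHS [L^2 M T^-3] ✗

The first dimensional inconsistency appears in step 3: E = ½ma²t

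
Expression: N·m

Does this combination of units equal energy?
Yes

The expression N·m has dimensions [L^2 M T^-2], which is exactly energy [L^2 M T^-2].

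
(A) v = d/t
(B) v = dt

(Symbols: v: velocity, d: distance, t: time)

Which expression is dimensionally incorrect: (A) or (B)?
(B)

(A) v = d/t: LHS [L T^-1], RHS [L T^-1] ✓
(B) v = dt: LHS [L T^-1], RHS [L T] ✗

Expression (B) v = dt is dimensionally incorrect.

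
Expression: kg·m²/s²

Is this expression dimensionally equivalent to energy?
Yes

The expression kg·m²/s² has dimensions [L^2 M T^-2], which is exactly energy [L^2 M T^-2].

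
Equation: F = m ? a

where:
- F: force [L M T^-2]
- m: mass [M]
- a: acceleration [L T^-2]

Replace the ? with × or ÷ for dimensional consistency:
multiplication (×): F = m × a

F [L M T^-2]; m [M]; a [L T^-2].
m × a → [L M T^-2] ✓
m ÷ a → [L^-1 M T^2] ✗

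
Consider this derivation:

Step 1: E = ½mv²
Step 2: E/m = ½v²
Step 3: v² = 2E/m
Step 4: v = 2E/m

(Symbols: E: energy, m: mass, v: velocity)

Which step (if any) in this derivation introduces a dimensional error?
Step 4

Step 1: E = ½mv² → LHS [L^2 M T^-2], RHS [L^2 M T^-2] ✓
Step 2: E/m = ½v² → LHS [L^2 T^-2], RHS [L^2 T^-2] ✓
Step 3: v² = 2E/m → LHS [L^2 T^-2], RHS [L^2 T^-2] ✓
Step 4: v = 2E/m → LHS [L T^-1], RHS [L^2 T^-2] ✗

The first dimensional inconsistency appears in step 4: v = 2E/m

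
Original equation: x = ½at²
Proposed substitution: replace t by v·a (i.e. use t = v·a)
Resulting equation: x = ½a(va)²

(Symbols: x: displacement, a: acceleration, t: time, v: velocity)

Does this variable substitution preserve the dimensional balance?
No

[t] = [T] and [v·a] = [L^2 T^-3]. These differ, so the substitution replaces a quantity by one of different dimensions and the result x = ½a(va)² has LHS [L] vs RHS [L^5 T^-8] — inconsistent.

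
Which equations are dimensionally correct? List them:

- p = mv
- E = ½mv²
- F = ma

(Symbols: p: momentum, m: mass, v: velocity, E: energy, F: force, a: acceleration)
Dimensionally correct: p = mv, E = ½mv², F = ma
Dimensionally incorrect: none
Ordered (correct first, then incorrect): p = mv, E = ½mv², F = ma

- p = mv: LHS [L M T^-1], RHS [L M T^-1] → correct ✓
- E = ½mv²: LHS [L^2 M T^-2], RHS [L^2 M T^-2] → correct ✓
- F = ma: LHS [L M T^-2], RHS [L M T^-2] → correct ✓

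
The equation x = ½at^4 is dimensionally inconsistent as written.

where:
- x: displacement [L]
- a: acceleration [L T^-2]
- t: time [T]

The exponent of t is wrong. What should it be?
The exponent of t should be 2: x = ½at^2

The LHS x has dimensions [L]; t has dimensions [T].
As written, the RHS ½at^4 (exponent 4 on t) has dimensions [L T^2], which does not match.
With exponent 2, the RHS ½at^2 has dimensions [L], matching the LHS.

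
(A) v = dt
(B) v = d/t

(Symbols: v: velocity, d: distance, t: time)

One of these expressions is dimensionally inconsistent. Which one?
(A)

(A) v = dt: LHS [L T^-1], RHS [L T] ✗
(B) v = d/t: LHS [L T^-1], RHS [L T^-1] ✓

Expression (A) v = dt is dimensionally incorrect.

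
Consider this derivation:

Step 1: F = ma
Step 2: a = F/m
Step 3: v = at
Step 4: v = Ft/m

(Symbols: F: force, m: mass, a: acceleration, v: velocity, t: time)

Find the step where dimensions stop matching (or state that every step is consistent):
No step introduces an error — all steps are dimensionally consistent.

Step 1: F = ma → LHS [L M T^-2], RHS [L M T^-2] ✓
Step 2: a = F/m → LHS [L T^-2], RHS [L T^-2] ✓
Step 3: v = at → LHS [L T^-1], RHS [L T^-1] ✓
Step 4: v = Ft/m → LHS [L T^-1], RHS [L T^-1] ✓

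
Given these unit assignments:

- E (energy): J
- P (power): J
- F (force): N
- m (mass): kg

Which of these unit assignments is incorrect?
P

The variable P (power) should have units W, not J.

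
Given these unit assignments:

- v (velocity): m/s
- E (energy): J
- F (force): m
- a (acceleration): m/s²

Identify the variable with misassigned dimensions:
F

The variable F (force) should have units N, not m.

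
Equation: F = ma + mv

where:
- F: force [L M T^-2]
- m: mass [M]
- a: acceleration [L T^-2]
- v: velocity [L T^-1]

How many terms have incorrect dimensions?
1

LHS F: [L M T^-2]
- ma: [L M T^-2] ✓
- mv: [L M T^-1] ✗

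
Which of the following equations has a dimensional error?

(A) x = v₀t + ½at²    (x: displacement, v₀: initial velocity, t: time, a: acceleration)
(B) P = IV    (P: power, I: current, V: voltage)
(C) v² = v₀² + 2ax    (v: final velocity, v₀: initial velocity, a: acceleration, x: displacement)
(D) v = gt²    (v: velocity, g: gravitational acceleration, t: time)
(D) v = gt²

The equation (D) v = gt² is dimensionally incorrect.

LHS (v): [L T^-1]
RHS (gt²): [L] ✗

The dimensions do not match. The other three equations balance.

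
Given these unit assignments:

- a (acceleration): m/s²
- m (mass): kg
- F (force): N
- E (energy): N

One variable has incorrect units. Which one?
E

The variable E (energy) should have units J, not N.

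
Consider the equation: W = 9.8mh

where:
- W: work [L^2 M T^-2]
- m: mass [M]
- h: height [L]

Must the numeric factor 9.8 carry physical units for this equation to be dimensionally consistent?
Yes

W has dimensions [L^2 M T^-2], while mh alone has dimensions [L M]. For the equation to balance, the factor 9.8 must carry dimensions [L T^-2] — it is a dimensional constant (a numerical value of a physical quantity with its units suppressed), not a pure number.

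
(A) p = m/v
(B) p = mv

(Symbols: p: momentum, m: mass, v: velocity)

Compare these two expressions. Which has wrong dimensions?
(A)

(A) p = m/v: LHS [L M T^-1], RHS [L^-1 M T] ✗
(B) p = mv: LHS [L M T^-1], RHS [L M T^-1] ✓

Expression (A) p = m/v is dimensionally incorrect.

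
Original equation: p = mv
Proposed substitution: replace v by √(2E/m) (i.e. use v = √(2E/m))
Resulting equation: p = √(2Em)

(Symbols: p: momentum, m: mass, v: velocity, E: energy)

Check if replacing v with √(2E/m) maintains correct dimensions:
Yes

[v] = [L T^-1] and [√(2E/m)] = [L T^-1]. These match, so the substitution replaces a quantity by one of the same dimensions and the result p = √(2Em) has LHS [L M T^-1] vs RHS [L M T^-1] — still consistent.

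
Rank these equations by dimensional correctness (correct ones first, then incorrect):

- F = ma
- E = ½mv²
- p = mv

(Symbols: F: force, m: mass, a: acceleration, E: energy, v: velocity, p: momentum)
Dimensionally correct: F = ma, E = ½mv², p = mv
Dimensionally incorrect: none
Ordered (correct first, then incorrect): F = ma, E = ½mv², p = mv

- F = ma: LHS [L M T^-2], RHS [L M T^-2] → correct ✓
- E = ½mv²: LHS [L^2 M T^-2], RHS [L^2 M T^-2] → correct ✓
- p = mv: LHS [L M T^-1], RHS [L M T^-1] → correct ✓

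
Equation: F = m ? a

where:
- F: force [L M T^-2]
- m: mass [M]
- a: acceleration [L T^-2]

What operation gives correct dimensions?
multiplication (×): F = m × a

F [L M T^-2]; m [M]; a [L T^-2].
m × a → [L M T^-2] ✓
m ÷ a → [L^-1 M T^2] ✗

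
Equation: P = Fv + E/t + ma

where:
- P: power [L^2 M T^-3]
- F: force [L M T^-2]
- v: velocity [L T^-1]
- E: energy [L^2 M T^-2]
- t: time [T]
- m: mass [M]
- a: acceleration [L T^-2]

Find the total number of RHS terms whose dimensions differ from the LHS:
1

LHS P: [L^2 M T^-3]
- Fv: [L^2 M T^-3] ✓
- E/t: [L^2 M T^-3] ✓
- ma: [L M T^-2] ✗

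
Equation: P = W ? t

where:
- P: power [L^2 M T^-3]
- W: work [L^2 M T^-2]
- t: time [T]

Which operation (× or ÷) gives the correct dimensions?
division (÷): P = W ÷ t

P [L^2 M T^-3]; W [L^2 M T^-2]; t [T].
W × t → [L^2 M T^-1] ✗
W ÷ t → [L^2 M T^-3] ✓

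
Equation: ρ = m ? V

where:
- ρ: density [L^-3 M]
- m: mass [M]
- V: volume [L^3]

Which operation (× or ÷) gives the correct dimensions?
division (÷): ρ = m ÷ V

ρ [L^-3 M]; m [M]; V [L^3].
m × V → [L^3 M] ✗
m ÷ V → [L^-3 M] ✓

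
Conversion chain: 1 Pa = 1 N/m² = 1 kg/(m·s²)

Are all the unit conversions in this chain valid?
The chain is correct (no errors).

Correct: Pascal is Newton per square meter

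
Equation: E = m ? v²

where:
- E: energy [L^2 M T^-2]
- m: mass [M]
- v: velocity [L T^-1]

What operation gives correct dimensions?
multiplication (×): E = m × v²

E [L^2 M T^-2]; m [M]; v² [L^2 T^-2].
m × v² → [L^2 M T^-2] ✓
m ÷ v² → [L^-2 M T^2] ✗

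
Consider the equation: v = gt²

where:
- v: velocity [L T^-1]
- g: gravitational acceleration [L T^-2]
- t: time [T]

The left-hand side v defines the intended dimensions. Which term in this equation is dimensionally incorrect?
The right-hand side term gt²

v has dimensions [L T^-1], but gt² has dimensions [L], so the term gt² is dimensionally wrong for v.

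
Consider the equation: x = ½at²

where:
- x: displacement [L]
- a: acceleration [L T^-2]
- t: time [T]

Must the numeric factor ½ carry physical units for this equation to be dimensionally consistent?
No

x has dimensions [L] and at² already has dimensions [L], so the equation balances without ½ contributing any dimensions. ½ is a pure (dimensionless) number; changing or removing it would not affect dimensional consistency.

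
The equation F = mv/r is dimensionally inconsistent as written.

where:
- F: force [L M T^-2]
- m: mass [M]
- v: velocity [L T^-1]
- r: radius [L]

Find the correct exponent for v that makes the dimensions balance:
The exponent of v should be 2: F = mv^2/r

The LHS F has dimensions [L M T^-2]; v has dimensions [L T^-1].
As written, the RHS mv/r (exponent 1 on v) has dimensions [M T^-1], which does not match.
With exponent 2, the RHS mv^2/r has dimensions [L M T^-2], matching the LHS.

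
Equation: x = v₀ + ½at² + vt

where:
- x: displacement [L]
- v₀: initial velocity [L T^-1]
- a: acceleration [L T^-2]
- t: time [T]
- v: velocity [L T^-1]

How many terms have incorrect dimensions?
1

LHS x: [L]
- v₀: [L T^-1] ✗
- ½at²: [L] ✓
- vt: [L] ✓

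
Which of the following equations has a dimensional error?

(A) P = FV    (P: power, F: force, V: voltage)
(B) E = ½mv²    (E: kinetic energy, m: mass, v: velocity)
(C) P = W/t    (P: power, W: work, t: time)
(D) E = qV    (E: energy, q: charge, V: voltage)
(A) P = FV

The equation (A) P = FV is dimensionally incorrect.

LHS (P): [L^2 M T^-3]
RHS (FV): [I^-1 L^3 M^2 T^-5] ✗

The dimensions do not match. The other three equations balance.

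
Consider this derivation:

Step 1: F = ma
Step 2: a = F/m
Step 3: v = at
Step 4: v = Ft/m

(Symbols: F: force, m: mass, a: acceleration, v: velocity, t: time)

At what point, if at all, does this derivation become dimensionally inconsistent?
No step introduces an error — all steps are dimensionally consistent.

Step 1: F = ma → LHS [L M T^-2], RHS [L M T^-2] ✓
Step 2: a = F/m → LHS [L T^-2], RHS [L T^-2] ✓
Step 3: v = at → LHS [L T^-1], RHS [L T^-1] ✓
Step 4: v = Ft/m → LHS [L T^-1], RHS [L T^-1] ✓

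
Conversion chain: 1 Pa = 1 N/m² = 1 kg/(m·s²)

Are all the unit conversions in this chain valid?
The chain is correct (no errors).

Correct: Pascal is Newton per square meter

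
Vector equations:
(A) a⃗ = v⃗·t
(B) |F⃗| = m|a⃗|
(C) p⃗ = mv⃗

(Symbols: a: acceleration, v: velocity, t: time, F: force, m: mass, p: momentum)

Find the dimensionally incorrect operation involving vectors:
(A) a⃗ = v⃗·t

(A) a⃗ = v⃗·t: LHS [L T^-2], RHS [L] ✗ — acceleration is velocity per time; should be v⃗/t
(B) |F⃗| = m|a⃗|: LHS [L M T^-2], RHS [L M T^-2] ✓ — magnitudes of vectors are scalars
(C) p⃗ = mv⃗: LHS [L M T^-1], RHS [L M T^-1] ✓ — mass (scalar) times velocity (vector)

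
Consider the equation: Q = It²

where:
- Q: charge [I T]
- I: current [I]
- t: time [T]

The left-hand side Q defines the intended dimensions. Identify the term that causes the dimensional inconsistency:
The right-hand side term It²

Q has dimensions [I T], but It² has dimensions [I T^2], so the term It² is dimensionally wrong for Q.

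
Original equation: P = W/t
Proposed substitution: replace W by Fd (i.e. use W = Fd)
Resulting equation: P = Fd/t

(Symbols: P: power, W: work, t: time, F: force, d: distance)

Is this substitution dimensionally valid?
Yes

[W] = [L^2 M T^-2] and [Fd] = [L^2 M T^-2]. These match, so the substitution replaces a quantity by one of the same dimensions and the result P = Fd/t has LHS [L^2 M T^-3] vs RHS [L^2 M T^-3] — still consistent.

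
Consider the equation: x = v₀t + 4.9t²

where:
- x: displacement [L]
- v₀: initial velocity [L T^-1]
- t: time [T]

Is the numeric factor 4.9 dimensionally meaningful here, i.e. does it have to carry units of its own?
Yes

x has dimensions [L], while t² alone has dimensions [T^2]. For the equation to balance, the factor 4.9 must carry dimensions [L T^-2] — it is a dimensional constant (a numerical value of a physical quantity with its units suppressed), not a pure number.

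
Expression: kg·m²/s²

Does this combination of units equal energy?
Yes

The expression kg·m²/s² has dimensions [L^2 M T^-2], which is exactly energy [L^2 M T^-2].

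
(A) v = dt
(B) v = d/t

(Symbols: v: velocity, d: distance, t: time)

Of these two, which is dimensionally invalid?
(A)

(A) v = dt: LHS [L T^-1], RHS [L T] ✗
(B) v = d/t: LHS [L T^-1], RHS [L T^-1] ✓

Expression (A) v = dt is dimensionally incorrect.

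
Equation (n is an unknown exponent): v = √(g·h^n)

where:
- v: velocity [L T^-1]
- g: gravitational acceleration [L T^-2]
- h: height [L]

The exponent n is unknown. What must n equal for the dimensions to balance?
n = 1

v has dimensions [L T^-1]; h has dimensions [L].
With n = 1: √(g·h^1) has dimensions [L T^-1], matching the LHS ✓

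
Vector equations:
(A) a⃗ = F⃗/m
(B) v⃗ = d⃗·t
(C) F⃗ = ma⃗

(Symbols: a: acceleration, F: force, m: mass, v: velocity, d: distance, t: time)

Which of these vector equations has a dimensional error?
(B) v⃗ = d⃗·t

(A) a⃗ = F⃗/m: LHS [L T^-2], RHS [L T^-2] ✓ — force (vector) divided by mass (scalar)
(B) v⃗ = d⃗·t: LHS [L T^-1], RHS [L T] ✗ — velocity is displacement per time; should be d⃗/t
(C) F⃗ = ma⃗: LHS [L M T^-2], RHS [L M T^-2] ✓ — Force and acceleration are vectors, mass is a scalar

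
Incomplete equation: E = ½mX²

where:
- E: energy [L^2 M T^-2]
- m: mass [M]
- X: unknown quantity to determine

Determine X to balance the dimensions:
X = v (velocity), dimensions [L T^-1]

E has dimensions [L^2 M T^-2]; the rest of the RHS (½m) has dimensions [M].
So X² must have dimensions [L^2 T^-2], i.e. X has dimensions [L T^-1] — X = v (velocity).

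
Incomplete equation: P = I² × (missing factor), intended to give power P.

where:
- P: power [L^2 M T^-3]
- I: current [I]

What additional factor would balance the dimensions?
R (resistance), dimensions [I^-2 L^2 M T^-3]

P has dimensions [L^2 M T^-3] and I² has dimensions [I^2].
The missing factor must have dimensions [L^2 M T^-3] / [I^2] = [I^-2 L^2 M T^-3], i.e. resistance (R).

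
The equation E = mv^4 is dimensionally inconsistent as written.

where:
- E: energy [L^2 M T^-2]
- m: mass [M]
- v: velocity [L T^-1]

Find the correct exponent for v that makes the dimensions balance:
The exponent of v should be 2: E = mv^2

The LHS E has dimensions [L^2 M T^-2]; v has dimensions [L T^-1].
As written, the RHS mv^4 (exponent 4 on v) has dimensions [L^4 M T^-4], which does not match.
With exponent 2, the RHS mv^2 has dimensions [L^2 M T^-2], matching the LHS.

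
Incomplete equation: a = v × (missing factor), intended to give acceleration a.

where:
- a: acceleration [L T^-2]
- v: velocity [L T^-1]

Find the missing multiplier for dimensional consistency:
1/t (inverse time), dimensions [T^-1]

a has dimensions [L T^-2] and v has dimensions [L T^-1].
The missing factor must have dimensions [L T^-2] / [L T^-1] = [T^-1], i.e. inverse time (1/t).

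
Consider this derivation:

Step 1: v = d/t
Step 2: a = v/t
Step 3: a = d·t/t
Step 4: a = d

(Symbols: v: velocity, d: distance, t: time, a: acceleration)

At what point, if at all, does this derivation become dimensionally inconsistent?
Step 3

Step 1: v = d/t → LHS [L T^-1], RHS [L T^-1] ✓
Step 2: a = v/t → LHS [L T^-2], RHS [L T^-2] ✓
Step 3: a = d·t/t → LHS [L T^-2], RHS [L] ✗

The first dimensional inconsistency appears in step 3: a = d·t/t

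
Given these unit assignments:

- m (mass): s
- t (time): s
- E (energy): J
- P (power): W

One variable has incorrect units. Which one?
m

The variable m (mass) should have units kg, not s.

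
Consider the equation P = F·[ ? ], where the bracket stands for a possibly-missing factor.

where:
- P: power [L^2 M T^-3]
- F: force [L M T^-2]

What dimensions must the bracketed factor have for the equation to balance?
[L T^-1] — velocity (e.g. v)

P has dimensions [L^2 M T^-3]; F has dimensions [L M T^-2].
The bracketed factor must supply [L^2 M T^-3] / [L M T^-2] = [L T^-1].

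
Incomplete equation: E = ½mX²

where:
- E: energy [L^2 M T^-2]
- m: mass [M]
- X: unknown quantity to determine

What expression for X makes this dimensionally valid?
X = v (velocity), dimensions [L T^-1]

E has dimensions [L^2 M T^-2]; the rest of the RHS (½m) has dimensions [M].
So X² must have dimensions [L^2 T^-2], i.e. X has dimensions [L T^-1] — X = v (velocity).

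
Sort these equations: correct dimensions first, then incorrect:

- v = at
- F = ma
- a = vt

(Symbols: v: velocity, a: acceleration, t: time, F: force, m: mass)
Dimensionally correct: v = at, F = ma
Dimensionally incorrect: a = vt
Ordered (correct first, then incorrect): v = at, F = ma, a = vt

- v = at: LHS [L T^-1], RHS [L T^-1] → correct ✓
- F = ma: LHS [L M T^-2], RHS [L M T^-2] → correct ✓
- a = vt: LHS [L T^-2], RHS [L] → incorrect ✗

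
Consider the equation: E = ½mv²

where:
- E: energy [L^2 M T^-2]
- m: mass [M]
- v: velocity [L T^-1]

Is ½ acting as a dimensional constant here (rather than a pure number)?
No

E has dimensions [L^2 M T^-2] and mv² already has dimensions [L^2 M T^-2], so the equation balances without ½ contributing any dimensions. ½ is a pure (dimensionless) number; changing or removing it would not affect dimensional consistency.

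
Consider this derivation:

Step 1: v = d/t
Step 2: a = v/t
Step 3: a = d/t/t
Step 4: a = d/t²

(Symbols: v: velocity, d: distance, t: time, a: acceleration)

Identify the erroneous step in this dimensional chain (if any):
No step introduces an error — all steps are dimensionally consistent.

Step 1: v = d/t → LHS [L T^-1], RHS [L T^-1] ✓
Step 2: a = v/t → LHS [L T^-2], RHS [L T^-2] ✓
Step 3: a = d/t/t → LHS [L T^-2], RHS [L T^-2] ✓
Step 4: a = d/t² → LHS [L T^-2], RHS [L T^-2] ✓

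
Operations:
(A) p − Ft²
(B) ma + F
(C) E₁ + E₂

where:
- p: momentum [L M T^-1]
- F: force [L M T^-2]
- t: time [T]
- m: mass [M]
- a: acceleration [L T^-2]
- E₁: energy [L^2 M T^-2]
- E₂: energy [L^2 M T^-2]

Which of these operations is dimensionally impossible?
(A) p − Ft²

(A) p − Ft²: p [L M T^-1] and Ft² [L M] — different dimensions cannot be added/subtracted ✗
(B) ma + F: ma [L M T^-2] and F [L M T^-2] — same dimensions ✓
(C) E₁ + E₂: E₁ [L^2 M T^-2] and E₂ [L^2 M T^-2] — same dimensions ✓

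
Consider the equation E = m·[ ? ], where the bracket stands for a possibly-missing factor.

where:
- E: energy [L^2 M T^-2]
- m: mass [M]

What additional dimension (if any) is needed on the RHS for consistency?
[L^2 T^-2] — velocity squared (e.g. v²)

E has dimensions [L^2 M T^-2]; m has dimensions [M].
The bracketed factor must supply [L^2 M T^-2] / [M] = [L^2 T^-2].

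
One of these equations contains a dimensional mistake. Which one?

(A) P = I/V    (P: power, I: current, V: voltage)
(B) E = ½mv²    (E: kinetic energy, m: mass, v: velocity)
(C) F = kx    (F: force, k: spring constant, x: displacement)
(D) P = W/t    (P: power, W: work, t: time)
(A) P = I/V

The equation (A) P = I/V is dimensionally incorrect.

LHS (P): [L^2 M T^-3]
RHS (I/V): [I^2 L^-2 M^-1 T^3] ✗

The dimensions do not match. The other three equations balance.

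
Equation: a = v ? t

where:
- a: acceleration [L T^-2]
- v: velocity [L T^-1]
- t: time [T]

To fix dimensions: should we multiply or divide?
division (÷): a = v ÷ t

a [L T^-2]; v [L T^-1]; t [T].
v × t → [L] ✗
v ÷ t → [L T^-2] ✓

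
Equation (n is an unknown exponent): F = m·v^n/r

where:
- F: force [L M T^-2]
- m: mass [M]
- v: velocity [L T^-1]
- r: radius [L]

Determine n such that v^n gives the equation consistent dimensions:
n = 2

F has dimensions [L M T^-2]; v has dimensions [L T^-1].
The rest of the RHS has dimensions [L^-1 M], so v^n must supply [L^2 T^-2].
With n = 2: m·v^2/r has dimensions [L M T^-2], matching the LHS ✓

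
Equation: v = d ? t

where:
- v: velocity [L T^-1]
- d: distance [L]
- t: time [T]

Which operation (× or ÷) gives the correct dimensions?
division (÷): v = d ÷ t

v [L T^-1]; d [L]; t [T].
d × t → [L T] ✗
d ÷ t → [L T^-1] ✓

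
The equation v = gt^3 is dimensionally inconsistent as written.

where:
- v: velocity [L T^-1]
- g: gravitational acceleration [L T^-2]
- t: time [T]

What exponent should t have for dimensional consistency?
The exponent of t should be 1: v = gt

The LHS v has dimensions [L T^-1]; t has dimensions [T].
As written, the RHS gt^3 (exponent 3 on t) has dimensions [L T], which does not match.
With exponent 1, the RHS gt has dimensions [L T^-1], matching the LHS.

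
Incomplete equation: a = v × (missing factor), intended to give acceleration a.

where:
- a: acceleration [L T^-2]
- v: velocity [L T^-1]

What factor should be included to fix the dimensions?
1/t (inverse time), dimensions [T^-1]

a has dimensions [L T^-2] and v has dimensions [L T^-1].
The missing factor must have dimensions [L T^-2] / [L T^-1] = [T^-1], i.e. inverse time (1/t).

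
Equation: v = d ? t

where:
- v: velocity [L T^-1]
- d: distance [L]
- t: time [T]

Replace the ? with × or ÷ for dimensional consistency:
division (÷): v = d ÷ t

v [L T^-1]; d [L]; t [T].
d × t → [L T] ✗
d ÷ t → [L T^-1] ✓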